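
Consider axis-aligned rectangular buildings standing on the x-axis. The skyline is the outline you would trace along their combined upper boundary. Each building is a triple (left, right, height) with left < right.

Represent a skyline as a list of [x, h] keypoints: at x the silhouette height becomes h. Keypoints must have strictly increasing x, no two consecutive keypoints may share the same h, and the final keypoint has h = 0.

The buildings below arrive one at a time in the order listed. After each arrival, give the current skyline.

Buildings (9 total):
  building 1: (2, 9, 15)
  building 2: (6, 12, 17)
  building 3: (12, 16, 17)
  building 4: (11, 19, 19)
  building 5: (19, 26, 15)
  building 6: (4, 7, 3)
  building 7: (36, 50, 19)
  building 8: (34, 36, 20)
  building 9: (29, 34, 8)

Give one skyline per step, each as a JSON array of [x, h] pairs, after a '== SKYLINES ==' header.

== SKYLINES ==
[[2,15],[9,0]]
[[2,15],[6,17],[12,0]]
[[2,15],[6,17],[16,0]]
[[2,15],[6,17],[11,19],[19,0]]
[[2,15],[6,17],[11,19],[19,15],[26,0]]
[[2,15],[6,17],[11,19],[19,15],[26,0]]
[[2,15],[6,17],[11,19],[19,15],[26,0],[36,19],[50,0]]
[[2,15],[6,17],[11,19],[19,15],[26,0],[34,20],[36,19],[50,0]]
[[2,15],[6,17],[11,19],[19,15],[26,0],[29,8],[34,20],[36,19],[50,0]]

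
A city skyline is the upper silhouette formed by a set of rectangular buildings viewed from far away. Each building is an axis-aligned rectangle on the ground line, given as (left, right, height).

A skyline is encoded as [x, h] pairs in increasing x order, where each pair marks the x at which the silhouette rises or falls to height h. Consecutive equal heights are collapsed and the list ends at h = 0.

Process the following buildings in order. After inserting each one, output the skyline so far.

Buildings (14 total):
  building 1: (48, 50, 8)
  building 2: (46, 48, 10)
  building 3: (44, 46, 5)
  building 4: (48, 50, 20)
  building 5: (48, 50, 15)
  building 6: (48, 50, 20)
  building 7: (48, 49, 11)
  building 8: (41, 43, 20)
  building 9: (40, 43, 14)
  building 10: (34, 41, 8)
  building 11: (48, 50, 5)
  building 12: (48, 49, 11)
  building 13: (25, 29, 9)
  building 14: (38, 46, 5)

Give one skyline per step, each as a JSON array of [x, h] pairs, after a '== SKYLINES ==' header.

== SKYLINES ==
[[48,8],[50,0]]
[[46,10],[48,8],[50,0]]
[[44,5],[46,10],[48,8],[50,0]]
[[44,5],[46,10],[48,20],[50,0]]
[[44,5],[46,10],[48,20],[50,0]]
[[44,5],[46,10],[48,20],[50,0]]
[[44,5],[46,10],[48,20],[50,0]]
[[41,20],[43,0],[44,5],[46,10],[48,20],[50,0]]
[[40,14],[41,20],[43,0],[44,5],[46,10],[48,20],[50,0]]
[[34,8],[40,14],[41,20],[43,0],[44,5],[46,10],[48,20],[50,0]]
[[34,8],[40,14],[41,20],[43,0],[44,5],[46,10],[48,20],[50,0]]
[[34,8],[40,14],[41,20],[43,0],[44,5],[46,10],[48,20],[50,0]]
[[25,9],[29,0],[34,8],[40,14],[41,20],[43,0],[44,5],[46,10],[48,20],[50,0]]
[[25,9],[29,0],[34,8],[40,14],[41,20],[43,5],[46,10],[48,20],[50,0]]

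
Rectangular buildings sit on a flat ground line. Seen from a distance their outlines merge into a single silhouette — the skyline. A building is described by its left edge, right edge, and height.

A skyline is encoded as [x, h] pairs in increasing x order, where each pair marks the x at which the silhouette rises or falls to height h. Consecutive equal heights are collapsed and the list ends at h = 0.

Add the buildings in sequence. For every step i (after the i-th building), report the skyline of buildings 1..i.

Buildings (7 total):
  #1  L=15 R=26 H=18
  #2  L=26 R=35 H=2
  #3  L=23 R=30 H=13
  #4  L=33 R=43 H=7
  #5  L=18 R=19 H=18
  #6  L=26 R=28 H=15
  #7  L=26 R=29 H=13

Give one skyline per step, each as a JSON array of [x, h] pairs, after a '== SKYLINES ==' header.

== SKYLINES ==
[[15,18],[26,0]]
[[15,18],[26,2],[35,0]]
[[15,18],[26,13],[30,2],[35,0]]
[[15,18],[26,13],[30,2],[33,7],[43,0]]
[[15,18],[26,13],[30,2],[33,7],[43,0]]
[[15,18],[26,15],[28,13],[30,2],[33,7],[43,0]]
[[15,18],[26,15],[28,13],[30,2],[33,7],[43,0]]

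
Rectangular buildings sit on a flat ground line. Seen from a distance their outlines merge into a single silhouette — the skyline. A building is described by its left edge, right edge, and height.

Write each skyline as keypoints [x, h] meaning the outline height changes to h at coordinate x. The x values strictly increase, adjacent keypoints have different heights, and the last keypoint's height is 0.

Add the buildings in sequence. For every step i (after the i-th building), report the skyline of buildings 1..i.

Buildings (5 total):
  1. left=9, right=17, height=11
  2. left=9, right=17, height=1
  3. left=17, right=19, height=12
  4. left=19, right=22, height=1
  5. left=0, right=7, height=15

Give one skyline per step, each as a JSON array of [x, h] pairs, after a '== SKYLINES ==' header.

== SKYLINES ==
[[9,11],[17,0]]
[[9,11],[17,0]]
[[9,11],[17,12],[19,0]]
[[9,11],[17,12],[19,1],[22,0]]
[[0,15],[7,0],[9,11],[17,12],[19,1],[22,0]]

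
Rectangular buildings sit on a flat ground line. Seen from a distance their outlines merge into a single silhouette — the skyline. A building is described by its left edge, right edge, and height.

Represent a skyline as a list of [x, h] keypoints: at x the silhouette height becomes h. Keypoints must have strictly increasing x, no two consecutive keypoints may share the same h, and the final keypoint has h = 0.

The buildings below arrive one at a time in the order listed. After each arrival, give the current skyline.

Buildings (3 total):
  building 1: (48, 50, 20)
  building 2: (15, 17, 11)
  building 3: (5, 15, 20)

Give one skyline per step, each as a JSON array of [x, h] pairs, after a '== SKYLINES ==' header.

== SKYLINES ==
[[48,20],[50,0]]
[[15,11],[17,0],[48,20],[50,0]]
[[5,20],[15,11],[17,0],[48,20],[50,0]]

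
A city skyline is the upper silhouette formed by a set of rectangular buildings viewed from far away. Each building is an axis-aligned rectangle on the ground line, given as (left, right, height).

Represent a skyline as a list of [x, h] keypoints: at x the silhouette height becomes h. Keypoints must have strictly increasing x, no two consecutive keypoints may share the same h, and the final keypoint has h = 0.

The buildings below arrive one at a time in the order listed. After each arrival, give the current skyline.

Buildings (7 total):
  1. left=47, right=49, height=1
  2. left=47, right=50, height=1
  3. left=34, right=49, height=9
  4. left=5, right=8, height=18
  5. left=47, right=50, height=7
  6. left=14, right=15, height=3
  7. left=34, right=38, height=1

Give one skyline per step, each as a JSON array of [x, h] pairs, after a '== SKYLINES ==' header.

== SKYLINES ==
[[47,1],[49,0]]
[[47,1],[50,0]]
[[34,9],[49,1],[50,0]]
[[5,18],[8,0],[34,9],[49,1],[50,0]]
[[5,18],[8,0],[34,9],[49,7],[50,0]]
[[5,18],[8,0],[14,3],[15,0],[34,9],[49,7],[50,0]]
[[5,18],[8,0],[14,3],[15,0],[34,9],[49,7],[50,0]]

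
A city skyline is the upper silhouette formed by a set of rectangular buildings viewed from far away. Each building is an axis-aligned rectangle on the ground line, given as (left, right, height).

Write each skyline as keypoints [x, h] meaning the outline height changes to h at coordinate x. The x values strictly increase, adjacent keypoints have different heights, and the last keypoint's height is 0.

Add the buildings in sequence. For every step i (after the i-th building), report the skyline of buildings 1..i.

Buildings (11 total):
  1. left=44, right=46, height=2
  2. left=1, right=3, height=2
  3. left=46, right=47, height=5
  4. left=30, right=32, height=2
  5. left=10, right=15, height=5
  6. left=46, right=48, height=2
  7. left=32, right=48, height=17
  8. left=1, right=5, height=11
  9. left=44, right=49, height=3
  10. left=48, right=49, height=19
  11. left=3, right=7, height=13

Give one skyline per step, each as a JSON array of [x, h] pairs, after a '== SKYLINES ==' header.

== SKYLINES ==
[[44,2],[46,0]]
[[1,2],[3,0],[44,2],[46,0]]
[[1,2],[3,0],[44,2],[46,5],[47,0]]
[[1,2],[3,0],[30,2],[32,0],[44,2],[46,5],[47,0]]
[[1,2],[3,0],[10,5],[15,0],[30,2],[32,0],[44,2],[46,5],[47,0]]
[[1,2],[3,0],[10,5],[15,0],[30,2],[32,0],[44,2],[46,5],[47,2],[48,0]]
[[1,2],[3,0],[10,5],[15,0],[30,2],[32,17],[48,0]]
[[1,11],[5,0],[10,5],[15,0],[30,2],[32,17],[48,0]]
[[1,11],[5,0],[10,5],[15,0],[30,2],[32,17],[48,3],[49,0]]
[[1,11],[5,0],[10,5],[15,0],[30,2],[32,17],[48,19],[49,0]]
[[1,11],[3,13],[7,0],[10,5],[15,0],[30,2],[32,17],[48,19],[49,0]]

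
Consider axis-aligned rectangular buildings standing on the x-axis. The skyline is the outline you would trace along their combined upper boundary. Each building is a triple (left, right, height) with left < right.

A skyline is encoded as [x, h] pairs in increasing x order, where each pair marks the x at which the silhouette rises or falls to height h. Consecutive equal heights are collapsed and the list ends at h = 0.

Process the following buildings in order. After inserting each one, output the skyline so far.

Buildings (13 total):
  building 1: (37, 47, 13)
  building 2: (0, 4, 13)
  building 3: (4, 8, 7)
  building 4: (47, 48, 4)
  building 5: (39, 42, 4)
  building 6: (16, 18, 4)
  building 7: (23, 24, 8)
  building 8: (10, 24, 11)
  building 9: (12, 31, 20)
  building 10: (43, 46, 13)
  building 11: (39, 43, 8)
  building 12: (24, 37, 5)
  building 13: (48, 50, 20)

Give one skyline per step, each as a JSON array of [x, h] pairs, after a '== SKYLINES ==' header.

== SKYLINES ==
[[37,13],[47,0]]
[[0,13],[4,0],[37,13],[47,0]]
[[0,13],[4,7],[8,0],[37,13],[47,0]]
[[0,13],[4,7],[8,0],[37,13],[47,4],[48,0]]
[[0,13],[4,7],[8,0],[37,13],[47,4],[48,0]]
[[0,13],[4,7],[8,0],[16,4],[18,0],[37,13],[47,4],[48,0]]
[[0,13],[4,7],[8,0],[16,4],[18,0],[23,8],[24,0],[37,13],[47,4],[48,0]]
[[0,13],[4,7],[8,0],[10,11],[24,0],[37,13],[47,4],[48,0]]
[[0,13],[4,7],[8,0],[10,11],[12,20],[31,0],[37,13],[47,4],[48,0]]
[[0,13],[4,7],[8,0],[10,11],[12,20],[31,0],[37,13],[47,4],[48,0]]
[[0,13],[4,7],[8,0],[10,11],[12,20],[31,0],[37,13],[47,4],[48,0]]
[[0,13],[4,7],[8,0],[10,11],[12,20],[31,5],[37,13],[47,4],[48,0]]
[[0,13],[4,7],[8,0],[10,11],[12,20],[31,5],[37,13],[47,4],[48,20],[50,0]]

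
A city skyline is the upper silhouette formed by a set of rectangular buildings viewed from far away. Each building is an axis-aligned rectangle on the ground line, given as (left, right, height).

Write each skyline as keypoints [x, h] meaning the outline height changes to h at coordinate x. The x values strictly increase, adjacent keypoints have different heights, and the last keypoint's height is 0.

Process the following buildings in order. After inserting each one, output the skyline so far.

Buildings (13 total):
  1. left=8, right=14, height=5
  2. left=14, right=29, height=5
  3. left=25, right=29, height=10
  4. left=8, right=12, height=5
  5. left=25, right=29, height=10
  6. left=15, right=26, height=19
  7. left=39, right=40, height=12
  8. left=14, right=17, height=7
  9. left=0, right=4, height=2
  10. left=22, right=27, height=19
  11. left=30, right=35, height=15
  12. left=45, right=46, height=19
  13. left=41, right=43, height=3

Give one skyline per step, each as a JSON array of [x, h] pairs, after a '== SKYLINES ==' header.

== SKYLINES ==
[[8,5],[14,0]]
[[8,5],[29,0]]
[[8,5],[25,10],[29,0]]
[[8,5],[25,10],[29,0]]
[[8,5],[25,10],[29,0]]
[[8,5],[15,19],[26,10],[29,0]]
[[8,5],[15,19],[26,10],[29,0],[39,12],[40,0]]
[[8,5],[14,7],[15,19],[26,10],[29,0],[39,12],[40,0]]
[[0,2],[4,0],[8,5],[14,7],[15,19],[26,10],[29,0],[39,12],[40,0]]
[[0,2],[4,0],[8,5],[14,7],[15,19],[27,10],[29,0],[39,12],[40,0]]
[[0,2],[4,0],[8,5],[14,7],[15,19],[27,10],[29,0],[30,15],[35,0],[39,12],[40,0]]
[[0,2],[4,0],[8,5],[14,7],[15,19],[27,10],[29,0],[30,15],[35,0],[39,12],[40,0],[45,19],[46,0]]
[[0,2],[4,0],[8,5],[14,7],[15,19],[27,10],[29,0],[30,15],[35,0],[39,12],[40,0],[41,3],[43,0],[45,19],[46,0]]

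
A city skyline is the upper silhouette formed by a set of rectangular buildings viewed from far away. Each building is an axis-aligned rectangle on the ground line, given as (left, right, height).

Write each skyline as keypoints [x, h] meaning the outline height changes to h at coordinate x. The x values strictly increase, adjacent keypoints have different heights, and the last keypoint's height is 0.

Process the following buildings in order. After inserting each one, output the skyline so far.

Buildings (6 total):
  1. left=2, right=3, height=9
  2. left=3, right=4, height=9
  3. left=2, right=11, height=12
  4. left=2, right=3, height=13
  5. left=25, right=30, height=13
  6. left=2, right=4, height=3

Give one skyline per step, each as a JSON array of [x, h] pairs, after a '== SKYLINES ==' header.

== SKYLINES ==
[[2,9],[3,0]]
[[2,9],[4,0]]
[[2,12],[11,0]]
[[2,13],[3,12],[11,0]]
[[2,13],[3,12],[11,0],[25,13],[30,0]]
[[2,13],[3,12],[11,0],[25,13],[30,0]]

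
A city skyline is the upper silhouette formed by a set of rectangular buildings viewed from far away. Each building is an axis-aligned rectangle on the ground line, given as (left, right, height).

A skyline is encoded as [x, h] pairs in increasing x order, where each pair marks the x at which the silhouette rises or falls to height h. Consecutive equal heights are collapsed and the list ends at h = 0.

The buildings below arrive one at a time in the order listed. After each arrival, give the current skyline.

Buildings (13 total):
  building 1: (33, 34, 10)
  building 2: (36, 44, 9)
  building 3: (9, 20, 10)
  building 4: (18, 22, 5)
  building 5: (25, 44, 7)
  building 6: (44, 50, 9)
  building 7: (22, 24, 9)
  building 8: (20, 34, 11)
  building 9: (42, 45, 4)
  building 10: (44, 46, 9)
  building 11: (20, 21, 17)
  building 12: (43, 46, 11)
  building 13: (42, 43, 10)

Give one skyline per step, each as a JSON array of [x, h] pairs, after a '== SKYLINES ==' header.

== SKYLINES ==
[[33,10],[34,0]]
[[33,10],[34,0],[36,9],[44,0]]
[[9,10],[20,0],[33,10],[34,0],[36,9],[44,0]]
[[9,10],[20,5],[22,0],[33,10],[34,0],[36,9],[44,0]]
[[9,10],[20,5],[22,0],[25,7],[33,10],[34,7],[36,9],[44,0]]
[[9,10],[20,5],[22,0],[25,7],[33,10],[34,7],[36,9],[50,0]]
[[9,10],[20,5],[22,9],[24,0],[25,7],[33,10],[34,7],[36,9],[50,0]]
[[9,10],[20,11],[34,7],[36,9],[50,0]]
[[9,10],[20,11],[34,7],[36,9],[50,0]]
[[9,10],[20,11],[34,7],[36,9],[50,0]]
[[9,10],[20,17],[21,11],[34,7],[36,9],[50,0]]
[[9,10],[20,17],[21,11],[34,7],[36,9],[43,11],[46,9],[50,0]]
[[9,10],[20,17],[21,11],[34,7],[36,9],[42,10],[43,11],[46,9],[50,0]]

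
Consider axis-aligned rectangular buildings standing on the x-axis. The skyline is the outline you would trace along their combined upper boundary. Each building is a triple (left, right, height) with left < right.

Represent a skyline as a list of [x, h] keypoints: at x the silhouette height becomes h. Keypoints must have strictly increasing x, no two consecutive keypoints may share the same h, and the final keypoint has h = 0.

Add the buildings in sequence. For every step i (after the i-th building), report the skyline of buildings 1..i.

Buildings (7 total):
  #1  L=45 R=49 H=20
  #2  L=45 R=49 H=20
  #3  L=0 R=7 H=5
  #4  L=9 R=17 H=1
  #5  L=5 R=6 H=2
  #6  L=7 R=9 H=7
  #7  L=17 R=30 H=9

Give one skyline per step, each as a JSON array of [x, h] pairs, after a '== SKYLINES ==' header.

== SKYLINES ==
[[45,20],[49,0]]
[[45,20],[49,0]]
[[0,5],[7,0],[45,20],[49,0]]
[[0,5],[7,0],[9,1],[17,0],[45,20],[49,0]]
[[0,5],[7,0],[9,1],[17,0],[45,20],[49,0]]
[[0,5],[7,7],[9,1],[17,0],[45,20],[49,0]]
[[0,5],[7,7],[9,1],[17,9],[30,0],[45,20],[49,0]]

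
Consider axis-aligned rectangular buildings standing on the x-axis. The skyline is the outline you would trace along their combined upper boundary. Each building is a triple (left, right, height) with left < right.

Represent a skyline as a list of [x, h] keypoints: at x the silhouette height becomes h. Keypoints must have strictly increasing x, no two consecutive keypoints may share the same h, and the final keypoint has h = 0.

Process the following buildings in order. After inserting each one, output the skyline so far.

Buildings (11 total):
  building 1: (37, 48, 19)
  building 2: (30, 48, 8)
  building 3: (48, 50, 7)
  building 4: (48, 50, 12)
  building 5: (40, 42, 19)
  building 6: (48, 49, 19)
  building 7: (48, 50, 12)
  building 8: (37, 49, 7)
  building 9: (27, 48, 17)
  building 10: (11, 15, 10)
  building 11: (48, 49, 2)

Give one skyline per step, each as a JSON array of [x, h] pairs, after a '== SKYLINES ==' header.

== SKYLINES ==
[[37,19],[48,0]]
[[30,8],[37,19],[48,0]]
[[30,8],[37,19],[48,7],[50,0]]
[[30,8],[37,19],[48,12],[50,0]]
[[30,8],[37,19],[48,12],[50,0]]
[[30,8],[37,19],[49,12],[50,0]]
[[30,8],[37,19],[49,12],[50,0]]
[[30,8],[37,19],[49,12],[50,0]]
[[27,17],[37,19],[49,12],[50,0]]
[[11,10],[15,0],[27,17],[37,19],[49,12],[50,0]]
[[11,10],[15,0],[27,17],[37,19],[49,12],[50,0]]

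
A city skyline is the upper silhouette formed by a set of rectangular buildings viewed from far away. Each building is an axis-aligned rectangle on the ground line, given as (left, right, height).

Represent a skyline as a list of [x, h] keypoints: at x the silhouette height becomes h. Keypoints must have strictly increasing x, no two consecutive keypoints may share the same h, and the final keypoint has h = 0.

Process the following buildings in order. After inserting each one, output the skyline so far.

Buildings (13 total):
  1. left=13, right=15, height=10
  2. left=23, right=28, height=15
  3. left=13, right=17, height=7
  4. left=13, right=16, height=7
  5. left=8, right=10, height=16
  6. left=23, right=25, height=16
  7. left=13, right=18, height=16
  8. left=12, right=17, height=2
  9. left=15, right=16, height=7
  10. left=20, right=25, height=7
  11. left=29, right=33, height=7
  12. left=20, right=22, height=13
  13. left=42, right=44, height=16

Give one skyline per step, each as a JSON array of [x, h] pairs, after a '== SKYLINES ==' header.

== SKYLINES ==
[[13,10],[15,0]]
[[13,10],[15,0],[23,15],[28,0]]
[[13,10],[15,7],[17,0],[23,15],[28,0]]
[[13,10],[15,7],[17,0],[23,15],[28,0]]
[[8,16],[10,0],[13,10],[15,7],[17,0],[23,15],[28,0]]
[[8,16],[10,0],[13,10],[15,7],[17,0],[23,16],[25,15],[28,0]]
[[8,16],[10,0],[13,16],[18,0],[23,16],[25,15],[28,0]]
[[8,16],[10,0],[12,2],[13,16],[18,0],[23,16],[25,15],[28,0]]
[[8,16],[10,0],[12,2],[13,16],[18,0],[23,16],[25,15],[28,0]]
[[8,16],[10,0],[12,2],[13,16],[18,0],[20,7],[23,16],[25,15],[28,0]]
[[8,16],[10,0],[12,2],[13,16],[18,0],[20,7],[23,16],[25,15],[28,0],[29,7],[33,0]]
[[8,16],[10,0],[12,2],[13,16],[18,0],[20,13],[22,7],[23,16],[25,15],[28,0],[29,7],[33,0]]
[[8,16],[10,0],[12,2],[13,16],[18,0],[20,13],[22,7],[23,16],[25,15],[28,0],[29,7],[33,0],[42,16],[44,0]]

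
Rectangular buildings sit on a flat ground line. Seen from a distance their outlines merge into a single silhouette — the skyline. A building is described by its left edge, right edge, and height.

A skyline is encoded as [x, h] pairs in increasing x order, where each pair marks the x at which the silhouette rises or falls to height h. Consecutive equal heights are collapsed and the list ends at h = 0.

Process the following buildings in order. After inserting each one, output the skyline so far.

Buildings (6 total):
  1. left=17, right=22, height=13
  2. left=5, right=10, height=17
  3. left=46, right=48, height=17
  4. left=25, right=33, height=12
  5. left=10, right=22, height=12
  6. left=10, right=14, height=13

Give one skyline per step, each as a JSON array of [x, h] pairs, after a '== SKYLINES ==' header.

== SKYLINES ==
[[17,13],[22,0]]
[[5,17],[10,0],[17,13],[22,0]]
[[5,17],[10,0],[17,13],[22,0],[46,17],[48,0]]
[[5,17],[10,0],[17,13],[22,0],[25,12],[33,0],[46,17],[48,0]]
[[5,17],[10,12],[17,13],[22,0],[25,12],[33,0],[46,17],[48,0]]
[[5,17],[10,13],[14,12],[17,13],[22,0],[25,12],[33,0],[46,17],[48,0]]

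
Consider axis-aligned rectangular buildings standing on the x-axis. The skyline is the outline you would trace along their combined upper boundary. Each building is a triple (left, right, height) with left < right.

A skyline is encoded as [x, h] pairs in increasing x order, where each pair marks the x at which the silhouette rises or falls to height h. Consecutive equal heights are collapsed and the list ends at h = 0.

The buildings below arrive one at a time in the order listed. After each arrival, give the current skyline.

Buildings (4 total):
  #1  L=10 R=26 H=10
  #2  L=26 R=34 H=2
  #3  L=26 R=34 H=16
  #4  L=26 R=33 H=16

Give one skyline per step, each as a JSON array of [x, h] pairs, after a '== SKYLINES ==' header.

== SKYLINES ==
[[10,10],[26,0]]
[[10,10],[26,2],[34,0]]
[[10,10],[26,16],[34,0]]
[[10,10],[26,16],[34,0]]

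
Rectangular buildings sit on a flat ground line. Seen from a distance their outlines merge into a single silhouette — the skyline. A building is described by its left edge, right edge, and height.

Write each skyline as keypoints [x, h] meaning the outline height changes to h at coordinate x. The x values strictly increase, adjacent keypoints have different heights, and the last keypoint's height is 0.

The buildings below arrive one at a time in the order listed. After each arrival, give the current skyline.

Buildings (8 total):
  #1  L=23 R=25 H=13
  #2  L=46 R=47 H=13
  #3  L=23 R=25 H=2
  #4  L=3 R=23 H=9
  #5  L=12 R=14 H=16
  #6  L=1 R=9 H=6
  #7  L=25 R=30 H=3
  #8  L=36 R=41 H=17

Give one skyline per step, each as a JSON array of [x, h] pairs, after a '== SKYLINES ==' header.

== SKYLINES ==
[[23,13],[25,0]]
[[23,13],[25,0],[46,13],[47,0]]
[[23,13],[25,0],[46,13],[47,0]]
[[3,9],[23,13],[25,0],[46,13],[47,0]]
[[3,9],[12,16],[14,9],[23,13],[25,0],[46,13],[47,0]]
[[1,6],[3,9],[12,16],[14,9],[23,13],[25,0],[46,13],[47,0]]
[[1,6],[3,9],[12,16],[14,9],[23,13],[25,3],[30,0],[46,13],[47,0]]
[[1,6],[3,9],[12,16],[14,9],[23,13],[25,3],[30,0],[36,17],[41,0],[46,13],[47,0]]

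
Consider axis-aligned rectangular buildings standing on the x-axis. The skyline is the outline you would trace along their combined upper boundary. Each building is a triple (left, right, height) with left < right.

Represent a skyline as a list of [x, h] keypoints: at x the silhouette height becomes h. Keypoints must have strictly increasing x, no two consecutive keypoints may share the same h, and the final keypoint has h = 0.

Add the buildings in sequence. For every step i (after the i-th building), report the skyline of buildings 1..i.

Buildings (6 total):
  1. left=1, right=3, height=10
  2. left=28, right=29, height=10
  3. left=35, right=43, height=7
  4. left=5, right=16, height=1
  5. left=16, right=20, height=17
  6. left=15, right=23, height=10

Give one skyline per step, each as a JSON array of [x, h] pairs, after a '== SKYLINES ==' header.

== SKYLINES ==
[[1,10],[3,0]]
[[1,10],[3,0],[28,10],[29,0]]
[[1,10],[3,0],[28,10],[29,0],[35,7],[43,0]]
[[1,10],[3,0],[5,1],[16,0],[28,10],[29,0],[35,7],[43,0]]
[[1,10],[3,0],[5,1],[16,17],[20,0],[28,10],[29,0],[35,7],[43,0]]
[[1,10],[3,0],[5,1],[15,10],[16,17],[20,10],[23,0],[28,10],[29,0],[35,7],[43,0]]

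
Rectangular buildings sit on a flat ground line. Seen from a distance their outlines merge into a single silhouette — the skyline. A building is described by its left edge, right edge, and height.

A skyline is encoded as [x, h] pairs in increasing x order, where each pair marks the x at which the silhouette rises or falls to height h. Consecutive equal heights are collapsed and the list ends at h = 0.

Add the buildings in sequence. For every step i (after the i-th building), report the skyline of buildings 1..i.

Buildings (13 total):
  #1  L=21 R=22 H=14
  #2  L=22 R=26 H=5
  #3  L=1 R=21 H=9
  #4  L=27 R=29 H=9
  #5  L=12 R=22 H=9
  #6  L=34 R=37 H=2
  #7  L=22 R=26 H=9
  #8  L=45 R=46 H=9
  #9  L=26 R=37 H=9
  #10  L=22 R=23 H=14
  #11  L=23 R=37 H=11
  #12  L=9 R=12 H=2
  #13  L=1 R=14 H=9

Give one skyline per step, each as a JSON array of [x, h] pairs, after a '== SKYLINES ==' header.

== SKYLINES ==
[[21,14],[22,0]]
[[21,14],[22,5],[26,0]]
[[1,9],[21,14],[22,5],[26,0]]
[[1,9],[21,14],[22,5],[26,0],[27,9],[29,0]]
[[1,9],[21,14],[22,5],[26,0],[27,9],[29,0]]
[[1,9],[21,14],[22,5],[26,0],[27,9],[29,0],[34,2],[37,0]]
[[1,9],[21,14],[22,9],[26,0],[27,9],[29,0],[34,2],[37,0]]
[[1,9],[21,14],[22,9],[26,0],[27,9],[29,0],[34,2],[37,0],[45,9],[46,0]]
[[1,9],[21,14],[22,9],[37,0],[45,9],[46,0]]
[[1,9],[21,14],[23,9],[37,0],[45,9],[46,0]]
[[1,9],[21,14],[23,11],[37,0],[45,9],[46,0]]
[[1,9],[21,14],[23,11],[37,0],[45,9],[46,0]]
[[1,9],[21,14],[23,11],[37,0],[45,9],[46,0]]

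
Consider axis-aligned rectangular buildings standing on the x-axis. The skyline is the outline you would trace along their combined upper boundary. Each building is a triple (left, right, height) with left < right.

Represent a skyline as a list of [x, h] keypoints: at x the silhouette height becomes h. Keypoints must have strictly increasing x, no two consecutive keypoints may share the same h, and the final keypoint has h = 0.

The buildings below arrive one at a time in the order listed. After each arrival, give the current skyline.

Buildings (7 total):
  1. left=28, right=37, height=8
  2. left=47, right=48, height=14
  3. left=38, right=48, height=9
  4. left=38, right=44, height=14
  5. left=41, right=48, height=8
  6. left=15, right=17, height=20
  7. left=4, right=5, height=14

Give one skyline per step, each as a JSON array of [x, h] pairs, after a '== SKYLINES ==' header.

== SKYLINES ==
[[28,8],[37,0]]
[[28,8],[37,0],[47,14],[48,0]]
[[28,8],[37,0],[38,9],[47,14],[48,0]]
[[28,8],[37,0],[38,14],[44,9],[47,14],[48,0]]
[[28,8],[37,0],[38,14],[44,9],[47,14],[48,0]]
[[15,20],[17,0],[28,8],[37,0],[38,14],[44,9],[47,14],[48,0]]
[[4,14],[5,0],[15,20],[17,0],[28,8],[37,0],[38,14],[44,9],[47,14],[48,0]]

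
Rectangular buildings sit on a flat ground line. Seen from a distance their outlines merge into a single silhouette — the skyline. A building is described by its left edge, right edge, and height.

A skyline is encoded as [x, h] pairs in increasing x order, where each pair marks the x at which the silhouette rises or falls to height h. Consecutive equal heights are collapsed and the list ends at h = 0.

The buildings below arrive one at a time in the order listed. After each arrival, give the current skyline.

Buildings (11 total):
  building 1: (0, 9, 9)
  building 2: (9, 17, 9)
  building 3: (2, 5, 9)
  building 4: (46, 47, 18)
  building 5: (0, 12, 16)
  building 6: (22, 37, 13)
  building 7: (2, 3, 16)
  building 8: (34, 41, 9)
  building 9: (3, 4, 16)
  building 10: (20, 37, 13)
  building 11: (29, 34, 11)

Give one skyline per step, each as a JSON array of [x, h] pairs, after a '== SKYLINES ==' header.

== SKYLINES ==
[[0,9],[9,0]]
[[0,9],[17,0]]
[[0,9],[17,0]]
[[0,9],[17,0],[46,18],[47,0]]
[[0,16],[12,9],[17,0],[46,18],[47,0]]
[[0,16],[12,9],[17,0],[22,13],[37,0],[46,18],[47,0]]
[[0,16],[12,9],[17,0],[22,13],[37,0],[46,18],[47,0]]
[[0,16],[12,9],[17,0],[22,13],[37,9],[41,0],[46,18],[47,0]]
[[0,16],[12,9],[17,0],[22,13],[37,9],[41,0],[46,18],[47,0]]
[[0,16],[12,9],[17,0],[20,13],[37,9],[41,0],[46,18],[47,0]]
[[0,16],[12,9],[17,0],[20,13],[37,9],[41,0],[46,18],[47,0]]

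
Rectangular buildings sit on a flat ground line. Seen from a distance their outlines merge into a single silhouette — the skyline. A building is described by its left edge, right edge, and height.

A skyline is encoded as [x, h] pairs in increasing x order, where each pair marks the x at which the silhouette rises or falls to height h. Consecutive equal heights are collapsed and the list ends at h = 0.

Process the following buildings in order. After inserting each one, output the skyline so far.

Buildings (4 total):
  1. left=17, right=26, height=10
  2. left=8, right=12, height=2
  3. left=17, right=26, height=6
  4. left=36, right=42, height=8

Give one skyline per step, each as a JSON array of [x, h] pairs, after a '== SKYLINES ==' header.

== SKYLINES ==
[[17,10],[26,0]]
[[8,2],[12,0],[17,10],[26,0]]
[[8,2],[12,0],[17,10],[26,0]]
[[8,2],[12,0],[17,10],[26,0],[36,8],[42,0]]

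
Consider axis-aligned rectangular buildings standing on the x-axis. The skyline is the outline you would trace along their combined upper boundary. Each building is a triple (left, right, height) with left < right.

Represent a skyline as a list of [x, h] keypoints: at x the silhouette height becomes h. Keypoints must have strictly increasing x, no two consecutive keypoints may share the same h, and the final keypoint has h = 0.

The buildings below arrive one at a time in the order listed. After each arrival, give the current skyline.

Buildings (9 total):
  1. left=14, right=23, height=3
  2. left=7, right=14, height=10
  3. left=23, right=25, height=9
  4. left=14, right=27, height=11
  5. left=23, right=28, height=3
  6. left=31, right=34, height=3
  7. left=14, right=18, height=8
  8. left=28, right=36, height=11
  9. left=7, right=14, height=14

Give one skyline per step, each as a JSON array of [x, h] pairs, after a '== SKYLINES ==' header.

== SKYLINES ==
[[14,3],[23,0]]
[[7,10],[14,3],[23,0]]
[[7,10],[14,3],[23,9],[25,0]]
[[7,10],[14,11],[27,0]]
[[7,10],[14,11],[27,3],[28,0]]
[[7,10],[14,11],[27,3],[28,0],[31,3],[34,0]]
[[7,10],[14,11],[27,3],[28,0],[31,3],[34,0]]
[[7,10],[14,11],[27,3],[28,11],[36,0]]
[[7,14],[14,11],[27,3],[28,11],[36,0]]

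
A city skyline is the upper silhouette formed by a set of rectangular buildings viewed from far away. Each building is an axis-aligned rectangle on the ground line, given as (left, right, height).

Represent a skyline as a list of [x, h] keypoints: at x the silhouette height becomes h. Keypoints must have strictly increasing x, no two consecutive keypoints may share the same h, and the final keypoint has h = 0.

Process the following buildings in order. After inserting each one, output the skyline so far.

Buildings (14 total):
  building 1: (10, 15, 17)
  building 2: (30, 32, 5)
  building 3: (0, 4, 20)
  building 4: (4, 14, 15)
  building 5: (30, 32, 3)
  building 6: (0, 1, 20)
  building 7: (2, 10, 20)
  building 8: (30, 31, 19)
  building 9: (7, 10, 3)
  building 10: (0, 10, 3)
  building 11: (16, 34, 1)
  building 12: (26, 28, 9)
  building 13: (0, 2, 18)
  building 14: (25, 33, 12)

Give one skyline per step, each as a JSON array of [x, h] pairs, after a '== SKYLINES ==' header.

== SKYLINES ==
[[10,17],[15,0]]
[[10,17],[15,0],[30,5],[32,0]]
[[0,20],[4,0],[10,17],[15,0],[30,5],[32,0]]
[[0,20],[4,15],[10,17],[15,0],[30,5],[32,0]]
[[0,20],[4,15],[10,17],[15,0],[30,5],[32,0]]
[[0,20],[4,15],[10,17],[15,0],[30,5],[32,0]]
[[0,20],[10,17],[15,0],[30,5],[32,0]]
[[0,20],[10,17],[15,0],[30,19],[31,5],[32,0]]
[[0,20],[10,17],[15,0],[30,19],[31,5],[32,0]]
[[0,20],[10,17],[15,0],[30,19],[31,5],[32,0]]
[[0,20],[10,17],[15,0],[16,1],[30,19],[31,5],[32,1],[34,0]]
[[0,20],[10,17],[15,0],[16,1],[26,9],[28,1],[30,19],[31,5],[32,1],[34,0]]
[[0,20],[10,17],[15,0],[16,1],[26,9],[28,1],[30,19],[31,5],[32,1],[34,0]]
[[0,20],[10,17],[15,0],[16,1],[25,12],[30,19],[31,12],[33,1],[34,0]]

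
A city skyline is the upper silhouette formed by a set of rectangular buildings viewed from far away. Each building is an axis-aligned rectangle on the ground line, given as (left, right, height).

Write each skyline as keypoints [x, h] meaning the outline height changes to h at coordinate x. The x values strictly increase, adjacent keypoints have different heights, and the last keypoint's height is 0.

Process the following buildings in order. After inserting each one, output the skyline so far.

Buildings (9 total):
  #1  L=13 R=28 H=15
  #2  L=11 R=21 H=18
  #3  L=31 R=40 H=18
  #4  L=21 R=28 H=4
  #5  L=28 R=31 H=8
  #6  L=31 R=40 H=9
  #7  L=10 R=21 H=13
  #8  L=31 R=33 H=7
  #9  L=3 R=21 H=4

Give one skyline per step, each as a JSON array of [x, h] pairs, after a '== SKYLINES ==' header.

== SKYLINES ==
[[13,15],[28,0]]
[[11,18],[21,15],[28,0]]
[[11,18],[21,15],[28,0],[31,18],[40,0]]
[[11,18],[21,15],[28,0],[31,18],[40,0]]
[[11,18],[21,15],[28,8],[31,18],[40,0]]
[[11,18],[21,15],[28,8],[31,18],[40,0]]
[[10,13],[11,18],[21,15],[28,8],[31,18],[40,0]]
[[10,13],[11,18],[21,15],[28,8],[31,18],[40,0]]
[[3,4],[10,13],[11,18],[21,15],[28,8],[31,18],[40,0]]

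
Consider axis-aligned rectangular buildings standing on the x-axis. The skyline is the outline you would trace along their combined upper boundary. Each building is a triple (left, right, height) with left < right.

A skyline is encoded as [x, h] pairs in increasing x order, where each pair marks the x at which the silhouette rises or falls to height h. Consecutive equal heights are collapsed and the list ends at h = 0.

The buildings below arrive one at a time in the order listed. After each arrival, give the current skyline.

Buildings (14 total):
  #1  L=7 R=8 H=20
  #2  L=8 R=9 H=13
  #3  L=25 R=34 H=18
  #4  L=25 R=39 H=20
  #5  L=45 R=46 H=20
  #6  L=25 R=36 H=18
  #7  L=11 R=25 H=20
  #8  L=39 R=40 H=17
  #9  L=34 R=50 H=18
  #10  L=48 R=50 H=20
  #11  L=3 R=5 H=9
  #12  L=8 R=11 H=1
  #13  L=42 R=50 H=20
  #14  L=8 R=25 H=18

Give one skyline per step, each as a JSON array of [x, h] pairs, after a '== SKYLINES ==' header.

== SKYLINES ==
[[7,20],[8,0]]
[[7,20],[8,13],[9,0]]
[[7,20],[8,13],[9,0],[25,18],[34,0]]
[[7,20],[8,13],[9,0],[25,20],[39,0]]
[[7,20],[8,13],[9,0],[25,20],[39,0],[45,20],[46,0]]
[[7,20],[8,13],[9,0],[25,20],[39,0],[45,20],[46,0]]
[[7,20],[8,13],[9,0],[11,20],[39,0],[45,20],[46,0]]
[[7,20],[8,13],[9,0],[11,20],[39,17],[40,0],[45,20],[46,0]]
[[7,20],[8,13],[9,0],[11,20],[39,18],[45,20],[46,18],[50,0]]
[[7,20],[8,13],[9,0],[11,20],[39,18],[45,20],[46,18],[48,20],[50,0]]
[[3,9],[5,0],[7,20],[8,13],[9,0],[11,20],[39,18],[45,20],[46,18],[48,20],[50,0]]
[[3,9],[5,0],[7,20],[8,13],[9,1],[11,20],[39,18],[45,20],[46,18],[48,20],[50,0]]
[[3,9],[5,0],[7,20],[8,13],[9,1],[11,20],[39,18],[42,20],[50,0]]
[[3,9],[5,0],[7,20],[8,18],[11,20],[39,18],[42,20],[50,0]]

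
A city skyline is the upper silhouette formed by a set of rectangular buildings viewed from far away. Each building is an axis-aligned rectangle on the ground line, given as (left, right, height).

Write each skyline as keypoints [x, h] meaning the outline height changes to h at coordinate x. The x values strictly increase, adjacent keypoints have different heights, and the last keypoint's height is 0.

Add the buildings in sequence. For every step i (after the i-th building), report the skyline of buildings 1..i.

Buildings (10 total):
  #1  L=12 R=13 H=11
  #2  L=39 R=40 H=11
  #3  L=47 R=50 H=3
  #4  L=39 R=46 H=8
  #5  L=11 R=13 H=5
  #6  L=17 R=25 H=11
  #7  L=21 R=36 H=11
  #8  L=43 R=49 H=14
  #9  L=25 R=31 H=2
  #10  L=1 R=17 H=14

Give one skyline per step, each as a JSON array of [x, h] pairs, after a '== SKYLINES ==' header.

== SKYLINES ==
[[12,11],[13,0]]
[[12,11],[13,0],[39,11],[40,0]]
[[12,11],[13,0],[39,11],[40,0],[47,3],[50,0]]
[[12,11],[13,0],[39,11],[40,8],[46,0],[47,3],[50,0]]
[[11,5],[12,11],[13,0],[39,11],[40,8],[46,0],[47,3],[50,0]]
[[11,5],[12,11],[13,0],[17,11],[25,0],[39,11],[40,8],[46,0],[47,3],[50,0]]
[[11,5],[12,11],[13,0],[17,11],[36,0],[39,11],[40,8],[46,0],[47,3],[50,0]]
[[11,5],[12,11],[13,0],[17,11],[36,0],[39,11],[40,8],[43,14],[49,3],[50,0]]
[[11,5],[12,11],[13,0],[17,11],[36,0],[39,11],[40,8],[43,14],[49,3],[50,0]]
[[1,14],[17,11],[36,0],[39,11],[40,8],[43,14],[49,3],[50,0]]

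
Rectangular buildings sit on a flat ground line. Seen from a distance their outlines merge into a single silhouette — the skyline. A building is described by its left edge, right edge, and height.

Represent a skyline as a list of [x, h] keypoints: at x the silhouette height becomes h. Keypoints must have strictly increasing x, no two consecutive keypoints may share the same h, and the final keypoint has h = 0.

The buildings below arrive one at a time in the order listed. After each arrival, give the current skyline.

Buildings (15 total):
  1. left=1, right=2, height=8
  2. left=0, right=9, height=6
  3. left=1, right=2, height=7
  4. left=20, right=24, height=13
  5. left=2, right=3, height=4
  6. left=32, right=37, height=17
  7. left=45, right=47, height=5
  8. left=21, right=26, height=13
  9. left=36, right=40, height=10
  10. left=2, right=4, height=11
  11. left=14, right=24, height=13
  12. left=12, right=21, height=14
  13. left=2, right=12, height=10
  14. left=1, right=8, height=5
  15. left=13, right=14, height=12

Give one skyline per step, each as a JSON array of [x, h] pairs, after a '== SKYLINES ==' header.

== SKYLINES ==
[[1,8],[2,0]]
[[0,6],[1,8],[2,6],[9,0]]
[[0,6],[1,8],[2,6],[9,0]]
[[0,6],[1,8],[2,6],[9,0],[20,13],[24,0]]
[[0,6],[1,8],[2,6],[9,0],[20,13],[24,0]]
[[0,6],[1,8],[2,6],[9,0],[20,13],[24,0],[32,17],[37,0]]
[[0,6],[1,8],[2,6],[9,0],[20,13],[24,0],[32,17],[37,0],[45,5],[47,0]]
[[0,6],[1,8],[2,6],[9,0],[20,13],[26,0],[32,17],[37,0],[45,5],[47,0]]
[[0,6],[1,8],[2,6],[9,0],[20,13],[26,0],[32,17],[37,10],[40,0],[45,5],[47,0]]
[[0,6],[1,8],[2,11],[4,6],[9,0],[20,13],[26,0],[32,17],[37,10],[40,0],[45,5],[47,0]]
[[0,6],[1,8],[2,11],[4,6],[9,0],[14,13],[26,0],[32,17],[37,10],[40,0],[45,5],[47,0]]
[[0,6],[1,8],[2,11],[4,6],[9,0],[12,14],[21,13],[26,0],[32,17],[37,10],[40,0],[45,5],[47,0]]
[[0,6],[1,8],[2,11],[4,10],[12,14],[21,13],[26,0],[32,17],[37,10],[40,0],[45,5],[47,0]]
[[0,6],[1,8],[2,11],[4,10],[12,14],[21,13],[26,0],[32,17],[37,10],[40,0],[45,5],[47,0]]
[[0,6],[1,8],[2,11],[4,10],[12,14],[21,13],[26,0],[32,17],[37,10],[40,0],[45,5],[47,0]]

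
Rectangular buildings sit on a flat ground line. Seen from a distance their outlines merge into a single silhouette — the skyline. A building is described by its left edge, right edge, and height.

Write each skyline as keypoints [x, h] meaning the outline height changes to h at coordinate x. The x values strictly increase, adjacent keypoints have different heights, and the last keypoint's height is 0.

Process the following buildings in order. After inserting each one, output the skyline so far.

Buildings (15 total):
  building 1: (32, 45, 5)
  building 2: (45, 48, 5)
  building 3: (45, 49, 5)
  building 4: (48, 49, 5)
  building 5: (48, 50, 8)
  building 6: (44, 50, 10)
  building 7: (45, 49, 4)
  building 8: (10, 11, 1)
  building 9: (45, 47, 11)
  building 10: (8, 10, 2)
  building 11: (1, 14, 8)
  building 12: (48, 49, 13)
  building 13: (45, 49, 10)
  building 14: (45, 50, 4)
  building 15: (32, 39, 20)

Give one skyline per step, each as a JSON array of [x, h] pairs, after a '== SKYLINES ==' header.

== SKYLINES ==
[[32,5],[45,0]]
[[32,5],[48,0]]
[[32,5],[49,0]]
[[32,5],[49,0]]
[[32,5],[48,8],[50,0]]
[[32,5],[44,10],[50,0]]
[[32,5],[44,10],[50,0]]
[[10,1],[11,0],[32,5],[44,10],[50,0]]
[[10,1],[11,0],[32,5],[44,10],[45,11],[47,10],[50,0]]
[[8,2],[10,1],[11,0],[32,5],[44,10],[45,11],[47,10],[50,0]]
[[1,8],[14,0],[32,5],[44,10],[45,11],[47,10],[50,0]]
[[1,8],[14,0],[32,5],[44,10],[45,11],[47,10],[48,13],[49,10],[50,0]]
[[1,8],[14,0],[32,5],[44,10],[45,11],[47,10],[48,13],[49,10],[50,0]]
[[1,8],[14,0],[32,5],[44,10],[45,11],[47,10],[48,13],[49,10],[50,0]]
[[1,8],[14,0],[32,20],[39,5],[44,10],[45,11],[47,10],[48,13],[49,10],[50,0]]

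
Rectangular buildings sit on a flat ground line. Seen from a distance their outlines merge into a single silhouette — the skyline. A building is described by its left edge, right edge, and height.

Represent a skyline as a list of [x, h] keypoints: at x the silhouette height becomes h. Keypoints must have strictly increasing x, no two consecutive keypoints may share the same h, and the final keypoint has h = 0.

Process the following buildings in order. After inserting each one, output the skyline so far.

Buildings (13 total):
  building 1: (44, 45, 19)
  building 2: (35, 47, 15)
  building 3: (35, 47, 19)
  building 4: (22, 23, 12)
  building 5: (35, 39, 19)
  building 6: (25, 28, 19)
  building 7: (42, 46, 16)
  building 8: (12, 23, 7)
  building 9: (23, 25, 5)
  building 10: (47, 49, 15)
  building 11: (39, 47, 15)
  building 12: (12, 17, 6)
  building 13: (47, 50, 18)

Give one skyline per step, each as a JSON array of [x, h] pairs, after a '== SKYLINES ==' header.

== SKYLINES ==
[[44,19],[45,0]]
[[35,15],[44,19],[45,15],[47,0]]
[[35,19],[47,0]]
[[22,12],[23,0],[35,19],[47,0]]
[[22,12],[23,0],[35,19],[47,0]]
[[22,12],[23,0],[25,19],[28,0],[35,19],[47,0]]
[[22,12],[23,0],[25,19],[28,0],[35,19],[47,0]]
[[12,7],[22,12],[23,0],[25,19],[28,0],[35,19],[47,0]]
[[12,7],[22,12],[23,5],[25,19],[28,0],[35,19],[47,0]]
[[12,7],[22,12],[23,5],[25,19],[28,0],[35,19],[47,15],[49,0]]
[[12,7],[22,12],[23,5],[25,19],[28,0],[35,19],[47,15],[49,0]]
[[12,7],[22,12],[23,5],[25,19],[28,0],[35,19],[47,15],[49,0]]
[[12,7],[22,12],[23,5],[25,19],[28,0],[35,19],[47,18],[50,0]]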